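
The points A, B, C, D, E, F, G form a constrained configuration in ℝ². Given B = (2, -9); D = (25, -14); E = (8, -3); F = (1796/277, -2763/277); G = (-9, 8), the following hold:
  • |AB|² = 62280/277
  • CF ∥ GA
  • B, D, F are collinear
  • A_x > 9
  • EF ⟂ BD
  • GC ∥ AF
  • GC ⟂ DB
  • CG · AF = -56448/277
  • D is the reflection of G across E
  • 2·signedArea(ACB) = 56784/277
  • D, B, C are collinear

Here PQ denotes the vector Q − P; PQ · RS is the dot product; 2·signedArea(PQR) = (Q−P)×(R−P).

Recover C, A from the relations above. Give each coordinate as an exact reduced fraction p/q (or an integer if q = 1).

1. C_x = -3333/277  [D, B, C are collinear ∩ GC ⟂ DB]
2. C_y = -1648/277  [D, B, C are collinear ∩ GC ⟂ DB]
   → C = (-3333/277, -1648/277)
3. A_x = 2636/277  [GC ∥ AF ∩ CF ∥ GA]
4. A_y = 1101/277  [GC ∥ AF ∩ CF ∥ GA]
   → A = (2636/277, 1101/277)

A = (2636/277, 1101/277)
C = (-3333/277, -1648/277)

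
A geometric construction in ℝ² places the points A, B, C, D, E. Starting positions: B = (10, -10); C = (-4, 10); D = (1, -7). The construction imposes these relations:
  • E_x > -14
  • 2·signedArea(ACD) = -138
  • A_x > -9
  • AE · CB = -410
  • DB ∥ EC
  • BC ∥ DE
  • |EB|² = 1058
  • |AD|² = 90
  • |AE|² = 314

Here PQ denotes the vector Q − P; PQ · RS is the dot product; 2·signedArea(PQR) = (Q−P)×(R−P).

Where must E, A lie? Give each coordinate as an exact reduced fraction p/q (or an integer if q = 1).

A = (-8, -4)
E = (-13, 13)

1. E_x = -13  [DB ∥ EC ∩ BC ∥ DE]
2. E_y = 13  [DB ∥ EC ∩ BC ∥ DE]
   → E = (-13, 13)
3. A_x = -8  [2·signedArea(ACD) = -138 ∩ AE · CB = -410]
4. A_y = -4  [2·signedArea(ACD) = -138 ∩ AE · CB = -410]
   → A = (-8, -4)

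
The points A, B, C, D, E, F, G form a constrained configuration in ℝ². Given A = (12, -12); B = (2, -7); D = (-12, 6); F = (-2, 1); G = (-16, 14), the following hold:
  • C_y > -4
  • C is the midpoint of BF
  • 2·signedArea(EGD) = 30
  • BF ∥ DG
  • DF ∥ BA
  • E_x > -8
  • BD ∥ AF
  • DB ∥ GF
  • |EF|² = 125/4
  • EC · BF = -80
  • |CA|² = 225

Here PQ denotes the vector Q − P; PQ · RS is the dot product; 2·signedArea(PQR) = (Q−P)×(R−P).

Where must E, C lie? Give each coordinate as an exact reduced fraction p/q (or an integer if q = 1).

C = (0, -3)
E = (-7, 7/2)

1. C_x = 0  [C is the midpoint of BF]
2. C_y = -3  [C is the midpoint of BF]
   → C = (0, -3)
3. E_x = -7  [2·signedArea(EGD) = 30 ∩ EC · BF = -80]
4. E_y = 7/2  [2·signedArea(EGD) = 30 ∩ EC · BF = -80]
   → E = (-7, 7/2)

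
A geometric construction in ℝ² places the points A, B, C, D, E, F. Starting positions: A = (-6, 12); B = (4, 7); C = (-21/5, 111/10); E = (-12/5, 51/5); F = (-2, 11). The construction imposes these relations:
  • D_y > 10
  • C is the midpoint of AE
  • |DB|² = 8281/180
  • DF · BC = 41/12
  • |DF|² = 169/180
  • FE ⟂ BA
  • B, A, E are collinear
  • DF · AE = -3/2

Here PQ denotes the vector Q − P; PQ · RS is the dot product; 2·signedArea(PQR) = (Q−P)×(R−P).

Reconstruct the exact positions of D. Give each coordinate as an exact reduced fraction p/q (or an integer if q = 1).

D = (-31/15, 301/30)

1. D_x = -31/15  [line -18/5·x + 9/5·y + -51/2 = 0 ∩ |DB|² = 8281/180]
2. D_y = 301/30  [line -18/5·x + 9/5·y + -51/2 = 0 ∩ |DB|² = 8281/180]
   → D = (-31/15, 301/30)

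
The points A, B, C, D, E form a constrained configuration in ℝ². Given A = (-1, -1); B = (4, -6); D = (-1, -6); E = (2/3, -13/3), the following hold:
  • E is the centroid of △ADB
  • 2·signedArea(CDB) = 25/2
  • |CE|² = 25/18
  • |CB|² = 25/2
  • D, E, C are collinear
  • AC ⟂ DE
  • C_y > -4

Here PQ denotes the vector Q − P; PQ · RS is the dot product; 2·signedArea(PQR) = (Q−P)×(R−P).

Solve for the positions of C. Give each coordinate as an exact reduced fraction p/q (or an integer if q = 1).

1. C_x = 3/2  [D, E, C are collinear ∩ AC ⟂ DE]
2. C_y = -7/2  [D, E, C are collinear ∩ AC ⟂ DE]
   → C = (3/2, -7/2)

C = (3/2, -7/2)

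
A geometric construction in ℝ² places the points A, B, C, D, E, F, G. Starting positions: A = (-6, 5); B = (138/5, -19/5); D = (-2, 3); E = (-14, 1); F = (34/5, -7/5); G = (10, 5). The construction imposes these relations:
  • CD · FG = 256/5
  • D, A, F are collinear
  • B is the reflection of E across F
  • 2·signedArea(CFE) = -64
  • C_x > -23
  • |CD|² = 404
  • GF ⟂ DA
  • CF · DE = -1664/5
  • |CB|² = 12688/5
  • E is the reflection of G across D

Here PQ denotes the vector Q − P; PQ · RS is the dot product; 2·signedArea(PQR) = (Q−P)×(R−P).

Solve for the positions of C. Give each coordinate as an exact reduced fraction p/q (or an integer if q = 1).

1. C_x = -22  [CF · DE = -1664/5 ∩ 2·signedArea(CFE) = -64]
2. C_y = 5  [CF · DE = -1664/5 ∩ 2·signedArea(CFE) = -64]
   → C = (-22, 5)

C = (-22, 5)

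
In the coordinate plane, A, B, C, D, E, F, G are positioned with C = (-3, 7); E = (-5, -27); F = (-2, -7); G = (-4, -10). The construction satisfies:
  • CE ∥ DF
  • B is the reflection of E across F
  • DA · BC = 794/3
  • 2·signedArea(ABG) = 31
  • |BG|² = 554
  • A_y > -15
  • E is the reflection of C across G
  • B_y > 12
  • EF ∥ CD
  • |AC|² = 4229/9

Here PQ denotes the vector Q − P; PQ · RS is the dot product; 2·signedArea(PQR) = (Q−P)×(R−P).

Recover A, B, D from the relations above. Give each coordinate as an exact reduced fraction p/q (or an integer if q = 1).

1. B_x = 1  [B is the reflection of E across F]
2. B_y = 13  [B is the reflection of E across F]
   → B = (1, 13)
3. D_x = 0  [CE ∥ DF ∩ EF ∥ CD]
4. D_y = 27  [CE ∥ DF ∩ EF ∥ CD]
   → D = (0, 27)
5. A_x = -11/3  [2·signedArea(ABG) = 31 ∩ DA · BC = 794/3]
6. A_y = -44/3  [2·signedArea(ABG) = 31 ∩ DA · BC = 794/3]
   → A = (-11/3, -44/3)

A = (-11/3, -44/3)
B = (1, 13)
D = (0, 27)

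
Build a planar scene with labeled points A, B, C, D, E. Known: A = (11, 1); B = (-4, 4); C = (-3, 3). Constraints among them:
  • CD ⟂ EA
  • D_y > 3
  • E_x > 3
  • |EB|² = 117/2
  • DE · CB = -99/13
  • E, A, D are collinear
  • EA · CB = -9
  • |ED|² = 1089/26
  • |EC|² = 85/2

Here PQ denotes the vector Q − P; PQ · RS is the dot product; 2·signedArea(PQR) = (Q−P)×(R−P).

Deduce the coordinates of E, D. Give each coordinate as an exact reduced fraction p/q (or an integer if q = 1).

1. E_x = 7/2  [line 1·x + -1·y + -1 = 0 ∩ |EC|² = 85/2]
2. E_y = 5/2  [line 1·x + -1·y + -1 = 0 ∩ |EC|² = 85/2]
   → E = (7/2, 5/2)
3. D_x = -37/13  [E, A, D are collinear ∩ CD ⟂ EA]
4. D_y = 49/13  [E, A, D are collinear ∩ CD ⟂ EA]
   → D = (-37/13, 49/13)

D = (-37/13, 49/13)
E = (7/2, 5/2)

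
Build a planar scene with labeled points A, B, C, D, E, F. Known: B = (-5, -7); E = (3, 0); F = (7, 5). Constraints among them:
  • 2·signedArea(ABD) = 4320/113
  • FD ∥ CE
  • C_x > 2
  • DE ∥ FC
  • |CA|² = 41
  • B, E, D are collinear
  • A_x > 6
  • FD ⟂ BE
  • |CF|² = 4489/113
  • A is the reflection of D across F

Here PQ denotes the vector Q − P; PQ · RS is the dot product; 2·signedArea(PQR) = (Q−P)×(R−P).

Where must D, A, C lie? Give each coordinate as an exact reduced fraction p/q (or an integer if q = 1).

A = (707/113, 661/113)
C = (255/113, 96/113)
D = (875/113, 469/113)

1. D_x = 875/113  [B, E, D are collinear ∩ FD ⟂ BE]
2. D_y = 469/113  [B, E, D are collinear ∩ FD ⟂ BE]
   → D = (875/113, 469/113)
3. A_x = 707/113  [A is the reflection of D across F]
4. A_y = 661/113  [A is the reflection of D across F]
   → A = (707/113, 661/113)
5. C_x = 255/113  [FD ∥ CE ∩ DE ∥ FC]
6. C_y = 96/113  [FD ∥ CE ∩ DE ∥ FC]
   → C = (255/113, 96/113)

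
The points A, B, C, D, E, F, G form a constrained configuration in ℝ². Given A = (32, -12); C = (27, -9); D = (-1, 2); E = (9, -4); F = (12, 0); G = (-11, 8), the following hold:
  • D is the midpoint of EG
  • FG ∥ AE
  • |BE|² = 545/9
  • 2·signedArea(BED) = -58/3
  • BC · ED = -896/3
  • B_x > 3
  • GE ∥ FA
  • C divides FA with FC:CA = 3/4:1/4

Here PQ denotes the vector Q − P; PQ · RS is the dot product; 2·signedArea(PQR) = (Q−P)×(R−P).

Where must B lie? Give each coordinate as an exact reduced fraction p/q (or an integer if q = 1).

1. B_x = 10/3  [2·signedArea(BED) = -58/3 ∩ BC · ED = -896/3]
2. B_y = 4/3  [2·signedArea(BED) = -58/3 ∩ BC · ED = -896/3]
   → B = (10/3, 4/3)

B = (10/3, 4/3)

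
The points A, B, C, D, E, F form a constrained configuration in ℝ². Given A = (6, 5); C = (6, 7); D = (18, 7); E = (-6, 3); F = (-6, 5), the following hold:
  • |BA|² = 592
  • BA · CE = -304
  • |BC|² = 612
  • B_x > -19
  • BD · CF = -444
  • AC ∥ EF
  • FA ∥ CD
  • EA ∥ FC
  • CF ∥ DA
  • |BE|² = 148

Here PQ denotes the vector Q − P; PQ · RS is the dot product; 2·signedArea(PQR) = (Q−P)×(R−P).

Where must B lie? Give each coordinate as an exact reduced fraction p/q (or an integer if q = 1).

B = (-18, 1)

1. B_x = -18  [BA · CE = -304 ∩ BD · CF = -444]
2. B_y = 1  [BA · CE = -304 ∩ BD · CF = -444]
   → B = (-18, 1)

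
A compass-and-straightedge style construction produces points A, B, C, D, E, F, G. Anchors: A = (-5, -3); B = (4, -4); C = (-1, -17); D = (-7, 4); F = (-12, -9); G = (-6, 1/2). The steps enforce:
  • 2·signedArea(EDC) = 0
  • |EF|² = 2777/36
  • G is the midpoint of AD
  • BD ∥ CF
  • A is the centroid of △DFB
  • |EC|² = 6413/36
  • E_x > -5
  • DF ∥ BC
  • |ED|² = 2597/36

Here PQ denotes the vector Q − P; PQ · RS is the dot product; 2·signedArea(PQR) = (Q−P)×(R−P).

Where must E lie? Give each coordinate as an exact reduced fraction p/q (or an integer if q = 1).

1. E_x = -14/3  [line 21·x + 6·y + 123 = 0 ∩ |ED|² = 2597/36]
2. E_y = -25/6  [line 21·x + 6·y + 123 = 0 ∩ |ED|² = 2597/36]
   → E = (-14/3, -25/6)

E = (-14/3, -25/6)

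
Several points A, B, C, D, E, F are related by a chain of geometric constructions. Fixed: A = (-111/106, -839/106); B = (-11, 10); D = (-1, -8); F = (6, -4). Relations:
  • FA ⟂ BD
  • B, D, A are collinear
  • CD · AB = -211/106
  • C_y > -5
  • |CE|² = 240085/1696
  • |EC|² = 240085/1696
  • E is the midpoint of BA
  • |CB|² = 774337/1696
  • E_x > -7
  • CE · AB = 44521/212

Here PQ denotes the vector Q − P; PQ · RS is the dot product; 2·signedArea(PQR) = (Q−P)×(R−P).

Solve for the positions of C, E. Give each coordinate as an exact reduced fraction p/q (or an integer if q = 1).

C = (1797/424, -2111/424)
E = (-1277/212, 221/212)

1. C_x = 1797/424  [line 1055/106·x + -1899/106·y + -6963/53 = 0 ∩ |CB|² = 774337/1696]
2. C_y = -2111/424  [line 1055/106·x + -1899/106·y + -6963/53 = 0 ∩ |CB|² = 774337/1696]
   → C = (1797/424, -2111/424)
3. E_x = -1277/212  [CE · AB = 44521/212 ∩ E is the midpoint of BA]
4. E_y = 221/212  [CE · AB = 44521/212 ∩ E is the midpoint of BA]
   → E = (-1277/212, 221/212)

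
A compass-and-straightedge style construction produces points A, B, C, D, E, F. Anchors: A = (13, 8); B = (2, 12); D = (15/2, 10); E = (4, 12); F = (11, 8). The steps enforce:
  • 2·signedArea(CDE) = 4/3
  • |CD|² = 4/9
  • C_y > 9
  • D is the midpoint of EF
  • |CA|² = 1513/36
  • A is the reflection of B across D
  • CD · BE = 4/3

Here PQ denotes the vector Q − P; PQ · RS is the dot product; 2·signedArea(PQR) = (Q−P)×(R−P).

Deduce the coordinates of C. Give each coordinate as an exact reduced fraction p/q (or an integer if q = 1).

C = (41/6, 10)

1. C_x = 41/6  [2·signedArea(CDE) = 4/3 ∩ CD · BE = 4/3]
2. C_y = 10  [2·signedArea(CDE) = 4/3 ∩ CD · BE = 4/3]
   → C = (41/6, 10)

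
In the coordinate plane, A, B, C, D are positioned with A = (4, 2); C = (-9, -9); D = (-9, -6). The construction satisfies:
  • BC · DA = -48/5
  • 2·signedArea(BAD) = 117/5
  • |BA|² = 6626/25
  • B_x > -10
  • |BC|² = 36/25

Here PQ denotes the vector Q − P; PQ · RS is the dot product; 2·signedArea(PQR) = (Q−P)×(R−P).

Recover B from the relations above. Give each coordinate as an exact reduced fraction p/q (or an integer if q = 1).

B = (-9, -39/5)

1. B_x = -9  [2·signedArea(BAD) = 117/5 ∩ BC · DA = -48/5]
2. B_y = -39/5  [2·signedArea(BAD) = 117/5 ∩ BC · DA = -48/5]
   → B = (-9, -39/5)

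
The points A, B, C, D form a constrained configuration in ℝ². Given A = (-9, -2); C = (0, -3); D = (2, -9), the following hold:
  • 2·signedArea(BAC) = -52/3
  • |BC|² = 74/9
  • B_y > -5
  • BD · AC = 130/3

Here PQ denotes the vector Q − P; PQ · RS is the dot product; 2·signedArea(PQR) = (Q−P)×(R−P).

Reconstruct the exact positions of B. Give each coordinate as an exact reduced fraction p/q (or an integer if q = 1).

B = (-7/3, -14/3)

1. B_x = -7/3  [BD · AC = 130/3 ∩ 2·signedArea(BAC) = -52/3]
2. B_y = -14/3  [BD · AC = 130/3 ∩ 2·signedArea(BAC) = -52/3]
   → B = (-7/3, -14/3)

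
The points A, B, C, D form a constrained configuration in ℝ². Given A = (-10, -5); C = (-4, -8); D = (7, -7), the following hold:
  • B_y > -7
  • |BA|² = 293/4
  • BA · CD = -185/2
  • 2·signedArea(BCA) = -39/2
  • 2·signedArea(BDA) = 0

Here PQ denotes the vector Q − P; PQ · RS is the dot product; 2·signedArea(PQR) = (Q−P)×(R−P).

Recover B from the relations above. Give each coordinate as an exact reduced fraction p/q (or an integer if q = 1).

B = (-3/2, -6)

1. B_x = -3/2  [2·signedArea(BDA) = 0 ∩ BA · CD = -185/2]
2. B_y = -6  [2·signedArea(BDA) = 0 ∩ BA · CD = -185/2]
   → B = (-3/2, -6)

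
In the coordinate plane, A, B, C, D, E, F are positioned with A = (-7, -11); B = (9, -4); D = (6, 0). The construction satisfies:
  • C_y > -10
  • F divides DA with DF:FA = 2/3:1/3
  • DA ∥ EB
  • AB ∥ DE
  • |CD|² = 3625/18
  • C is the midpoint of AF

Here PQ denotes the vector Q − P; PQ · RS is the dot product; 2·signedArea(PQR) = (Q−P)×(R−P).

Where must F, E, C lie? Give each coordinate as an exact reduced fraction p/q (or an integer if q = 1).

C = (-29/6, -55/6)
E = (22, 7)
F = (-8/3, -22/3)

1. F_x = -8/3  [F divides DA with DF:FA = 2/3:1/3]
2. F_y = -22/3  [F divides DA with DF:FA = 2/3:1/3]
   → F = (-8/3, -22/3)
3. E_x = 22  [DA ∥ EB ∩ AB ∥ DE]
4. E_y = 7  [DA ∥ EB ∩ AB ∥ DE]
   → E = (22, 7)
5. C_x = -29/6  [C is the midpoint of AF]
6. C_y = -55/6  [C is the midpoint of AF]
   → C = (-29/6, -55/6)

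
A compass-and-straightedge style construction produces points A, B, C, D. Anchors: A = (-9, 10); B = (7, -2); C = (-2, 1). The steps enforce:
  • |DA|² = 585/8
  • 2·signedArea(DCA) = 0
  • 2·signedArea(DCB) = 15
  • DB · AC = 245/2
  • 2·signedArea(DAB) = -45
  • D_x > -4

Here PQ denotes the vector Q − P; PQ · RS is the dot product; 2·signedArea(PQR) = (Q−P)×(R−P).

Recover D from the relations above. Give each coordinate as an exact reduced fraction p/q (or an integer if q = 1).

D = (-15/4, 13/4)

1. D_x = -15/4  [2·signedArea(DCA) = 0 ∩ 2·signedArea(DAB) = -45]
2. D_y = 13/4  [2·signedArea(DCA) = 0 ∩ 2·signedArea(DAB) = -45]
   → D = (-15/4, 13/4)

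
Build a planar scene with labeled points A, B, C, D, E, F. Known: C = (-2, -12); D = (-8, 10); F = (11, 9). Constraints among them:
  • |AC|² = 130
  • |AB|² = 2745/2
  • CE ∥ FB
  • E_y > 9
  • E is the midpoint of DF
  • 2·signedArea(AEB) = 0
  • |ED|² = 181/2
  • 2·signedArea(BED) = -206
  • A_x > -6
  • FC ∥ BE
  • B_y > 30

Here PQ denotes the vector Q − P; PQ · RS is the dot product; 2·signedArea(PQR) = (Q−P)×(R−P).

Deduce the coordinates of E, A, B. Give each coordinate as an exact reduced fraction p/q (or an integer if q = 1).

1. E_x = 3/2  [E is the midpoint of DF]
2. E_y = 19/2  [E is the midpoint of DF]
   → E = (3/2, 19/2)
3. B_x = 29/2  [FC ∥ BE ∩ CE ∥ FB]
4. B_y = 61/2  [FC ∥ BE ∩ CE ∥ FB]
   → B = (29/2, 61/2)
5. A_x = -5  [line -21·x + 13·y + -92 = 0 ∩ |AC|² = 130]
6. A_y = -1  [line -21·x + 13·y + -92 = 0 ∩ |AC|² = 130]
   → A = (-5, -1)

A = (-5, -1)
B = (29/2, 61/2)
E = (3/2, 19/2)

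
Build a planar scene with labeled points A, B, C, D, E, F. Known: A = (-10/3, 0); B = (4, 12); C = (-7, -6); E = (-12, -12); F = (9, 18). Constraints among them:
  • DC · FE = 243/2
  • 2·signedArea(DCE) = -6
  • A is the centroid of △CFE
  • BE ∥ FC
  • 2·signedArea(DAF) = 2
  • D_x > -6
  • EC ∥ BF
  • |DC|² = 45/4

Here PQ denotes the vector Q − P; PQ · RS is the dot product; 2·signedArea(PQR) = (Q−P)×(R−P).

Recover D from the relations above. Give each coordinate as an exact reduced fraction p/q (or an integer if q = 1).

1. D_x = -11/2  [2·signedArea(DAF) = 2 ∩ DC · FE = 243/2]
2. D_y = -3  [2·signedArea(DAF) = 2 ∩ DC · FE = 243/2]
   → D = (-11/2, -3)

D = (-11/2, -3)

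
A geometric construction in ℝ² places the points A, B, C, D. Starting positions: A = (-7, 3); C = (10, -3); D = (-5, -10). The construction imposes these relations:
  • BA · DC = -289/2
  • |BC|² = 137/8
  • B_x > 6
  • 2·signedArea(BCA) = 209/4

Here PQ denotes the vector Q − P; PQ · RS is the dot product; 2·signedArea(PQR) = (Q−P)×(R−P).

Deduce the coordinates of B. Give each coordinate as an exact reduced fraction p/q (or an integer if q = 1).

B = (25/4, -19/4)

1. B_x = 25/4  [2·signedArea(BCA) = 209/4 ∩ BA · DC = -289/2]
2. B_y = -19/4  [2·signedArea(BCA) = 209/4 ∩ BA · DC = -289/2]
   → B = (25/4, -19/4)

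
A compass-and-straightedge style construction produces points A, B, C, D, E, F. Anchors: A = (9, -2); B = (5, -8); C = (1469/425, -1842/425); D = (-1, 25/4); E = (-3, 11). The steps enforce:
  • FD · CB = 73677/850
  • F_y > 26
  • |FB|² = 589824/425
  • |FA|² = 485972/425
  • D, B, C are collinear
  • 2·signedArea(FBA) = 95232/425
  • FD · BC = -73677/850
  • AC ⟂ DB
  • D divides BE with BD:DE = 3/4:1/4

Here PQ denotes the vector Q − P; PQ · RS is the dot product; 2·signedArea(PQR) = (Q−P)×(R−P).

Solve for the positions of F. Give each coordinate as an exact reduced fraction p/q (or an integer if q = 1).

F = (-4019/425, 11192/425)

1. F_x = -4019/425  [FD · BC = -73677/850 ∩ 2·signedArea(FBA) = 95232/425]
2. F_y = 11192/425  [FD · BC = -73677/850 ∩ 2·signedArea(FBA) = 95232/425]
   → F = (-4019/425, 11192/425)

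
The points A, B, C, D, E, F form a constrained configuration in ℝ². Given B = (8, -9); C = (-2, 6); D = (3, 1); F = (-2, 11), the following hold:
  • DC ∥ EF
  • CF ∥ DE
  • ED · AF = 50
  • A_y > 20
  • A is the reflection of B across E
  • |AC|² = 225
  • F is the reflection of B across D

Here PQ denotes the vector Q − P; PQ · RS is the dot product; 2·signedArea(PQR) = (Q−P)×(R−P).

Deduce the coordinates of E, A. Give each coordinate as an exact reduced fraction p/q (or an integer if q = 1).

A = (-2, 21)
E = (3, 6)

1. E_x = 3  [DC ∥ EF ∩ CF ∥ DE]
2. E_y = 6  [DC ∥ EF ∩ CF ∥ DE]
   → E = (3, 6)
3. A_x = -2  [A is the reflection of B across E]
4. A_y = 21  [A is the reflection of B across E]
   → A = (-2, 21)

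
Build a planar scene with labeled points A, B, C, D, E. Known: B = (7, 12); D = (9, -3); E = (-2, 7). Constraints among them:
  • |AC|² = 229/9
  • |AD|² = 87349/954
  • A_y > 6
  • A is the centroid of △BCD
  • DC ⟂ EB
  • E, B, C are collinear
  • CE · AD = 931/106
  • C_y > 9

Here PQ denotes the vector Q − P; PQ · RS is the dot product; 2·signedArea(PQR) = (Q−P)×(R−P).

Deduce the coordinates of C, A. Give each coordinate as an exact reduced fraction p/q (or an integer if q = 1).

1. C_x = 229/106  [E, B, C are collinear ∩ DC ⟂ EB]
2. C_y = 987/106  [E, B, C are collinear ∩ DC ⟂ EB]
   → C = (229/106, 987/106)
3. A_x = 1925/318  [A is the centroid of △BCD]
4. A_y = 647/106  [A is the centroid of △BCD]
   → A = (1925/318, 647/106)

A = (1925/318, 647/106)
C = (229/106, 987/106)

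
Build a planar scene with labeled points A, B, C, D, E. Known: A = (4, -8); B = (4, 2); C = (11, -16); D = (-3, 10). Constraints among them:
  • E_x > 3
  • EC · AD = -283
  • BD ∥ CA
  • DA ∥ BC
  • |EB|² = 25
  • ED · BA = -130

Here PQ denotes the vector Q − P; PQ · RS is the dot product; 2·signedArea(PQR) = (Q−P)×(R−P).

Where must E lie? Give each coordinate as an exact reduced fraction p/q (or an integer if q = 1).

1. E_x = 4  [EC · AD = -283 ∩ ED · BA = -130]
2. E_y = -3  [EC · AD = -283 ∩ ED · BA = -130]
   → E = (4, -3)

E = (4, -3)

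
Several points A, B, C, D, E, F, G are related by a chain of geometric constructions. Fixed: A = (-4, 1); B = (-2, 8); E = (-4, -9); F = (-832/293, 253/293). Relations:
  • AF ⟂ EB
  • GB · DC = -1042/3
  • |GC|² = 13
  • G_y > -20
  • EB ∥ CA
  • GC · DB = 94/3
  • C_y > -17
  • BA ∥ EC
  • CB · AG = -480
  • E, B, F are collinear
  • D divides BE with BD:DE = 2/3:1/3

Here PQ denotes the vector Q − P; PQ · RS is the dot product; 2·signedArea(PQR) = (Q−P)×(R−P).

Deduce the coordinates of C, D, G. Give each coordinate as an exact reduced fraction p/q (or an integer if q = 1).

1. C_x = -6  [EB ∥ CA ∩ BA ∥ EC]
2. C_y = -16  [EB ∥ CA ∩ BA ∥ EC]
   → C = (-6, -16)
3. D_x = -10/3  [D divides BE with BD:DE = 2/3:1/3]
4. D_y = -10/3  [D divides BE with BD:DE = 2/3:1/3]
   → D = (-10/3, -10/3)
5. G_x = -4  [GC · DB = 94/3 ∩ CB · AG = -480]
6. G_y = -19  [GC · DB = 94/3 ∩ CB · AG = -480]
   → G = (-4, -19)

C = (-6, -16)
D = (-10/3, -10/3)
G = (-4, -19)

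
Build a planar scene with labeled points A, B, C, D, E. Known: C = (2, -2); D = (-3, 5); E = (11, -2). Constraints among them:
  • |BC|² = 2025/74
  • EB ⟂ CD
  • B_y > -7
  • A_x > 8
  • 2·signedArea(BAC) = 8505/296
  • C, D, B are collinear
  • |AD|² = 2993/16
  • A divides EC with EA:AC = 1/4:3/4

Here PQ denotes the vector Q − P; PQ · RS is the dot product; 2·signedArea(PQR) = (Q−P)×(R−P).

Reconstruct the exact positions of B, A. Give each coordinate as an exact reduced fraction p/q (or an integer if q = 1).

A = (35/4, -2)
B = (373/74, -463/74)

1. B_x = 373/74  [C, D, B are collinear ∩ EB ⟂ CD]
2. B_y = -463/74  [C, D, B are collinear ∩ EB ⟂ CD]
   → B = (373/74, -463/74)
3. A_x = 35/4  [A divides EC with EA:AC = 1/4:3/4]
4. A_y = -2  [A divides EC with EA:AC = 1/4:3/4]
   → A = (35/4, -2)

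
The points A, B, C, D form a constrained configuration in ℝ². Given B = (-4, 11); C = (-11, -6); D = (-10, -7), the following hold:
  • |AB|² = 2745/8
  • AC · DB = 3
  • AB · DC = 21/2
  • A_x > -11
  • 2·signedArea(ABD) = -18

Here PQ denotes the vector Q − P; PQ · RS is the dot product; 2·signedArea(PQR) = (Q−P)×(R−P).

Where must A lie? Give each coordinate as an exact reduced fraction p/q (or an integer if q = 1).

1. A_x = -43/4  [AB · DC = 21/2 ∩ AC · DB = 3]
2. A_y = -25/4  [AB · DC = 21/2 ∩ AC · DB = 3]
   → A = (-43/4, -25/4)

A = (-43/4, -25/4)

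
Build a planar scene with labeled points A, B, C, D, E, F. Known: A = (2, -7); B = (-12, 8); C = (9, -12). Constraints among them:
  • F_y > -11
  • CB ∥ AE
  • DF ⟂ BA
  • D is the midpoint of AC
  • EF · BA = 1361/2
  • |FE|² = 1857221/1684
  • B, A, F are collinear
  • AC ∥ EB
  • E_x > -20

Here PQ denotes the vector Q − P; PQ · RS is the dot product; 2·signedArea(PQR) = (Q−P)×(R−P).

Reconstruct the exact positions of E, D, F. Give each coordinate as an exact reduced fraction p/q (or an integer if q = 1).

1. E_x = -19  [AC ∥ EB ∩ CB ∥ AE]
2. E_y = 13  [AC ∥ EB ∩ CB ∥ AE]
   → E = (-19, 13)
3. D_x = 11/2  [D is the midpoint of AC]
4. D_y = -19/2  [D is the midpoint of AC]
   → D = (11/2, -19/2)
5. F_x = 2053/421  [B, A, F are collinear ∩ DF ⟂ BA]
6. F_y = -8489/842  [B, A, F are collinear ∩ DF ⟂ BA]
   → F = (2053/421, -8489/842)

D = (11/2, -19/2)
E = (-19, 13)
F = (2053/421, -8489/842)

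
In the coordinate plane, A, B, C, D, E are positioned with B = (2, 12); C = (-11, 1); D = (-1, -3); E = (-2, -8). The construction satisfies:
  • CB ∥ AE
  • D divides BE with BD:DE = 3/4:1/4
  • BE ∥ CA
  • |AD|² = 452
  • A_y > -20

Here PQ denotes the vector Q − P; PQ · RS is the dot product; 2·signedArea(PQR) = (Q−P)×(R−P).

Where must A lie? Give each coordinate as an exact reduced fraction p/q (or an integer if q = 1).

1. A_x = -15  [CB ∥ AE ∩ BE ∥ CA]
2. A_y = -19  [CB ∥ AE ∩ BE ∥ CA]
   → A = (-15, -19)

A = (-15, -19)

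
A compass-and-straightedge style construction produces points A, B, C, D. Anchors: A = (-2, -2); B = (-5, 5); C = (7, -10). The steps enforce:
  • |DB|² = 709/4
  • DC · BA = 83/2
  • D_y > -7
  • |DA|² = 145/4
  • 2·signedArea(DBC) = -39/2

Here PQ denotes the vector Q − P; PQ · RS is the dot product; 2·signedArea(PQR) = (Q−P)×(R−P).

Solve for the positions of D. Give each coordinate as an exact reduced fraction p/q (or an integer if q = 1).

1. D_x = 5/2  [2·signedArea(DBC) = -39/2 ∩ DC · BA = 83/2]
2. D_y = -6  [2·signedArea(DBC) = -39/2 ∩ DC · BA = 83/2]
   → D = (5/2, -6)

D = (5/2, -6)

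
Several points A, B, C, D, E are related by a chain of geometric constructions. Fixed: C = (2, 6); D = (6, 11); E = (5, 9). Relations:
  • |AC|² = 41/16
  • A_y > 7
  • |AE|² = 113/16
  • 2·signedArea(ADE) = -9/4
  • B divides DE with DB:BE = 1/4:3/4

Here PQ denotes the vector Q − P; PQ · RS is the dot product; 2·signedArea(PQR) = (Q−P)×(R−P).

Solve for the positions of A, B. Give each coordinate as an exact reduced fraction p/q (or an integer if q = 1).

1. A_x = 3  [line 2·x + -1·y + 5/4 = 0 ∩ |AC|² = 41/16]
2. A_y = 29/4  [line 2·x + -1·y + 5/4 = 0 ∩ |AC|² = 41/16]
   → A = (3, 29/4)
3. B_x = 23/4  [B divides DE with DB:BE = 1/4:3/4]
4. B_y = 21/2  [B divides DE with DB:BE = 1/4:3/4]
   → B = (23/4, 21/2)

A = (3, 29/4)
B = (23/4, 21/2)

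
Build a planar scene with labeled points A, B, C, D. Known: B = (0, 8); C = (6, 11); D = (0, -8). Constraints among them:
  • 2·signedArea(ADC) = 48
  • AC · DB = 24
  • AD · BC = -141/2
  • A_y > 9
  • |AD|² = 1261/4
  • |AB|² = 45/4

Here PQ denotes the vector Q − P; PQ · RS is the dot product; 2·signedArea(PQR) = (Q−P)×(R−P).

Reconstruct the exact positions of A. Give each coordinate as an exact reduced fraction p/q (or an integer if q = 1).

1. A_x = 3  [AD · BC = -141/2 ∩ 2·signedArea(ADC) = 48]
2. A_y = 19/2  [AD · BC = -141/2 ∩ 2·signedArea(ADC) = 48]
   → A = (3, 19/2)

A = (3, 19/2)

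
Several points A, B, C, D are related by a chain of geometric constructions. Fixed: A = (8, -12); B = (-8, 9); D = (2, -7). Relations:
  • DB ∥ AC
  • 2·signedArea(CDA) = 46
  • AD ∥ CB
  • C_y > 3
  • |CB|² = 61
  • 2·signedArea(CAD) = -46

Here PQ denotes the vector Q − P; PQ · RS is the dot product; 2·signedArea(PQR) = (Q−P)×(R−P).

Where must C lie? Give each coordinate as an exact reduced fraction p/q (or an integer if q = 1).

C = (-2, 4)

1. C_x = -2  [AD ∥ CB ∩ DB ∥ AC]
2. C_y = 4  [AD ∥ CB ∩ DB ∥ AC]
   → C = (-2, 4)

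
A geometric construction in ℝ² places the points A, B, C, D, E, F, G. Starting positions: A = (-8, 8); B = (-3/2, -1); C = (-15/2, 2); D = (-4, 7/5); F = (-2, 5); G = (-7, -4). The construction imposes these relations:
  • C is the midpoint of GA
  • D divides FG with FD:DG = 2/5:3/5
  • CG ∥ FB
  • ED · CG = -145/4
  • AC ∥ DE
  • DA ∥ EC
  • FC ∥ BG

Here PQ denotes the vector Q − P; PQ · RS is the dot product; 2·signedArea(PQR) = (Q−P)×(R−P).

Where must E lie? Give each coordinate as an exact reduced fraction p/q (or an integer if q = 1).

1. E_x = -7/2  [DA ∥ EC ∩ AC ∥ DE]
2. E_y = -23/5  [DA ∥ EC ∩ AC ∥ DE]
   → E = (-7/2, -23/5)

E = (-7/2, -23/5)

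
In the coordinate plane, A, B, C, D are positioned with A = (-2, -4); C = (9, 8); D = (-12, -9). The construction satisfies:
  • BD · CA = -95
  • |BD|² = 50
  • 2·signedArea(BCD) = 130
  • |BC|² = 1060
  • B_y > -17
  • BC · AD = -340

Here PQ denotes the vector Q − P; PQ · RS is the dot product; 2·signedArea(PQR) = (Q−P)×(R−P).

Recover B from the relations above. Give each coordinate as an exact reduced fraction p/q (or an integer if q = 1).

B = (-13, -16)

1. B_x = -13  [BD · CA = -95 ∩ BC · AD = -340]
2. B_y = -16  [BD · CA = -95 ∩ BC · AD = -340]
   → B = (-13, -16)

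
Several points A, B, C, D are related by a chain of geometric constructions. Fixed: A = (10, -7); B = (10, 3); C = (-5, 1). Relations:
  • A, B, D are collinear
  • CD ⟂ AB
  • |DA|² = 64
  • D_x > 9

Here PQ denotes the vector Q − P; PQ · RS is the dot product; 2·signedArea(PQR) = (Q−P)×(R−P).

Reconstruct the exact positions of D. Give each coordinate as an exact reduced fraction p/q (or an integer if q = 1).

1. D_x = 10  [A, B, D are collinear ∩ CD ⟂ AB]
2. D_y = 1  [A, B, D are collinear ∩ CD ⟂ AB]
   → D = (10, 1)

D = (10, 1)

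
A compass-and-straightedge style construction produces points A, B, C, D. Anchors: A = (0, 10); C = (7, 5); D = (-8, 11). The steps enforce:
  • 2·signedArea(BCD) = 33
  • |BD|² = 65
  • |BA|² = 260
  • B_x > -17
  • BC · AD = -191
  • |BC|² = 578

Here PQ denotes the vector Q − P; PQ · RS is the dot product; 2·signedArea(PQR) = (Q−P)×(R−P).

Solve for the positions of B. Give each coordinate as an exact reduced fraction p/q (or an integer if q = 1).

B = (-16, 12)

1. B_x = -16  [BC · AD = -191 ∩ 2·signedArea(BCD) = 33]
2. B_y = 12  [BC · AD = -191 ∩ 2·signedArea(BCD) = 33]
   → B = (-16, 12)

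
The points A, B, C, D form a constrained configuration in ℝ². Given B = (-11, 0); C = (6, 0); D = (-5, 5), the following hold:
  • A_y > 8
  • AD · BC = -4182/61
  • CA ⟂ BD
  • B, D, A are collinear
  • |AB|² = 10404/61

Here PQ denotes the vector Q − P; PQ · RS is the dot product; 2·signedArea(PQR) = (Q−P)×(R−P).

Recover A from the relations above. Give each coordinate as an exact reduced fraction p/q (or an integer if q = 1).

A = (-59/61, 510/61)

1. A_x = -59/61  [B, D, A are collinear ∩ CA ⟂ BD]
2. A_y = 510/61  [B, D, A are collinear ∩ CA ⟂ BD]
   → A = (-59/61, 510/61)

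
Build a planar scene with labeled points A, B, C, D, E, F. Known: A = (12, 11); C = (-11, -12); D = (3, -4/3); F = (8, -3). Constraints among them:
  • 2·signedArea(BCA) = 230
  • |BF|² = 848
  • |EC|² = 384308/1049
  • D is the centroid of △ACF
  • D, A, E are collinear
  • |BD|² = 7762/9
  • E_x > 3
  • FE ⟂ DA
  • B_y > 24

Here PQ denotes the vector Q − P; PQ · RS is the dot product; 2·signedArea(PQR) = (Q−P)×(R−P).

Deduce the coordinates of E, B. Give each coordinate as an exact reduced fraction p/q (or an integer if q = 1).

B = (16, 25)
E = (4137/1049, -42/1049)

1. E_x = 4137/1049  [D, A, E are collinear ∩ FE ⟂ DA]
2. E_y = -42/1049  [D, A, E are collinear ∩ FE ⟂ DA]
   → E = (4137/1049, -42/1049)
3. B_x = 16  [line -23·x + 23·y + -207 = 0 ∩ |BD|² = 7762/9]
4. B_y = 25  [line -23·x + 23·y + -207 = 0 ∩ |BD|² = 7762/9]
   → B = (16, 25)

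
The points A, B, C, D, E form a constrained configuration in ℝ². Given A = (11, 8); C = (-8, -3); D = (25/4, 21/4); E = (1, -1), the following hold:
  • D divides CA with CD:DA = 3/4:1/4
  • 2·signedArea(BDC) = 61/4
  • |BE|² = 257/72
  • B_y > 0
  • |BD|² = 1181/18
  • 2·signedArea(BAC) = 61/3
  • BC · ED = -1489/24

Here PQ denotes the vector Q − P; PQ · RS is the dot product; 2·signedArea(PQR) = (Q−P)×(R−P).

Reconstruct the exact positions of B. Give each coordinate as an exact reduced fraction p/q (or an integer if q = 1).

1. B_x = -1/4  [2·signedArea(BAC) = 61/3 ∩ BC · ED = -1489/24]
2. B_y = 5/12  [2·signedArea(BAC) = 61/3 ∩ BC · ED = -1489/24]
   → B = (-1/4, 5/12)

B = (-1/4, 5/12)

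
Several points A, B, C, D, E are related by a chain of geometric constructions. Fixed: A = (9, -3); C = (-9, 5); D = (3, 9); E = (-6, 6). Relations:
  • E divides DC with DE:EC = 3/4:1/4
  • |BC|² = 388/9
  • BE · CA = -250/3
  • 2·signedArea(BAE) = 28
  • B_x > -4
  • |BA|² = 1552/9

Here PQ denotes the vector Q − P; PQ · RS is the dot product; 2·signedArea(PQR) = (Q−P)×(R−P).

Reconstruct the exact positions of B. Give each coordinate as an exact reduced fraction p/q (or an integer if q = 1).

B = (-3, 7/3)

1. B_x = -3  [2·signedArea(BAE) = 28 ∩ BE · CA = -250/3]
2. B_y = 7/3  [2·signedArea(BAE) = 28 ∩ BE · CA = -250/3]
   → B = (-3, 7/3)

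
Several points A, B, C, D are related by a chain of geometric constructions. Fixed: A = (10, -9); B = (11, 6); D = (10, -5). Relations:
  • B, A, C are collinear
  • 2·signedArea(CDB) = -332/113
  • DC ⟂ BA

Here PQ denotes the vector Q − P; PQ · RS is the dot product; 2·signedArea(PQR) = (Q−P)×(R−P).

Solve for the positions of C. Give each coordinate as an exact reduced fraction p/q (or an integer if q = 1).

1. C_x = 1160/113  [B, A, C are collinear ∩ DC ⟂ BA]
2. C_y = -567/113  [B, A, C are collinear ∩ DC ⟂ BA]
   → C = (1160/113, -567/113)

C = (1160/113, -567/113)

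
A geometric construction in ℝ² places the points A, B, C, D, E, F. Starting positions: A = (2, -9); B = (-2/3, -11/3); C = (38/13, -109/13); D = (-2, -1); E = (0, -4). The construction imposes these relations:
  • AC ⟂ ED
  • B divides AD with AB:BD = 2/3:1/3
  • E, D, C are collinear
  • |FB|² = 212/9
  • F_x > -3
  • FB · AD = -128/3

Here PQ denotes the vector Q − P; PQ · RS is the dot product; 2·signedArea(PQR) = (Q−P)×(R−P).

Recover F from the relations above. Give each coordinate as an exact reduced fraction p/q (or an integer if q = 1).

1. F_x = -2  [line 4·x + -8·y + 16 = 0 ∩ |FB|² = 212/9]
2. F_y = 1  [line 4·x + -8·y + 16 = 0 ∩ |FB|² = 212/9]
   → F = (-2, 1)

F = (-2, 1)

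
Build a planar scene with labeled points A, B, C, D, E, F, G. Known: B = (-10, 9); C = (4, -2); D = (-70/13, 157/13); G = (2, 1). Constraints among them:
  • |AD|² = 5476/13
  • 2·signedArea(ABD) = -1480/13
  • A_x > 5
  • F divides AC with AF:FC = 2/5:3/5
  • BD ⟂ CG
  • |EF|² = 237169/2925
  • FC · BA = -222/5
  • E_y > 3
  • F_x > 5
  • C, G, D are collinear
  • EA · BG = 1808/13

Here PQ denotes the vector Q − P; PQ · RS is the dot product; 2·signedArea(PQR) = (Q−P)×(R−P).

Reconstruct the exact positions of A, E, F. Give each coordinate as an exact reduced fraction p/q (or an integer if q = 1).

1. A_x = 6  [line -40/13·x + 60/13·y + 540/13 = 0 ∩ |AD|² = 5476/13]
2. A_y = -5  [line -40/13·x + 60/13·y + 540/13 = 0 ∩ |AD|² = 5476/13]
   → A = (6, -5)
3. F_x = 26/5  [F divides AC with AF:FC = 2/5:3/5]
4. F_y = -19/5  [F divides AC with AF:FC = 2/5:3/5]
   → F = (26/5, -19/5)
5. E_x = 8/39  [line -12·x + 8·y + -352/13 = 0 ∩ |EF|² = 237169/2925]
6. E_y = 48/13  [line -12·x + 8·y + -352/13 = 0 ∩ |EF|² = 237169/2925]
   → E = (8/39, 48/13)

A = (6, -5)
E = (8/39, 48/13)
F = (26/5, -19/5)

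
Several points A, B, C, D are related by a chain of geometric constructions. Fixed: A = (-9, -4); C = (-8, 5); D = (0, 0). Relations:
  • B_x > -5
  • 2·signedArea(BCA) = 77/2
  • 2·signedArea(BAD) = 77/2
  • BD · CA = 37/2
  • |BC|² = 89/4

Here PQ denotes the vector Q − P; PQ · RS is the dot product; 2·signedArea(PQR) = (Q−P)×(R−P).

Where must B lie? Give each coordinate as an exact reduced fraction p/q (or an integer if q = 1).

B = (-4, 5/2)

1. B_x = -4  [2·signedArea(BCA) = 77/2 ∩ BD · CA = 37/2]
2. B_y = 5/2  [2·signedArea(BCA) = 77/2 ∩ BD · CA = 37/2]
   → B = (-4, 5/2)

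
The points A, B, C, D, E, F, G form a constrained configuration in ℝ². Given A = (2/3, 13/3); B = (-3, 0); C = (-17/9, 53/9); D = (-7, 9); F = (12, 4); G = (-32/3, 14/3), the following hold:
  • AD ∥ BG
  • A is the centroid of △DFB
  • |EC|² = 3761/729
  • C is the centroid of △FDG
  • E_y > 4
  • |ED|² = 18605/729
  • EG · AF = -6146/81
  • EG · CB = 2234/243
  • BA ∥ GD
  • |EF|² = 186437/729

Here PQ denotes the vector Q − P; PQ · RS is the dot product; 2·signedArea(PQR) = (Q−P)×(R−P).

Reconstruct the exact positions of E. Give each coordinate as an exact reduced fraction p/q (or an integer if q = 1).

1. E_x = -107/27  [EG · CB = 2234/243 ∩ EG · AF = -6146/81]
2. E_y = 134/27  [EG · CB = 2234/243 ∩ EG · AF = -6146/81]
   → E = (-107/27, 134/27)

E = (-107/27, 134/27)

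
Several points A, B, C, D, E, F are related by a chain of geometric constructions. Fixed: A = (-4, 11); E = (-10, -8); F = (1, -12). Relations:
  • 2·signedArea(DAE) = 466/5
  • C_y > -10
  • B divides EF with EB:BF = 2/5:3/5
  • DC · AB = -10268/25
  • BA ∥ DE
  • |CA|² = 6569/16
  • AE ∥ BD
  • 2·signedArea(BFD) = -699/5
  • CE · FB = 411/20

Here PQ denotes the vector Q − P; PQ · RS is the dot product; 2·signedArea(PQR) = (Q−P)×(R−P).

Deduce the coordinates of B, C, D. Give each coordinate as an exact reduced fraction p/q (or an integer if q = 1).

1. B_x = -28/5  [B divides EF with EB:BF = 2/5:3/5]
2. B_y = -48/5  [B divides EF with EB:BF = 2/5:3/5]
   → B = (-28/5, -48/5)
3. D_x = -58/5  [BA ∥ DE ∩ AE ∥ BD]
4. D_y = -143/5  [BA ∥ DE ∩ AE ∥ BD]
   → D = (-58/5, -143/5)
5. C_x = -29/4  [CE · FB = 411/20 ∩ DC · AB = -10268/25]
6. C_y = -9  [CE · FB = 411/20 ∩ DC · AB = -10268/25]
   → C = (-29/4, -9)

B = (-28/5, -48/5)
C = (-29/4, -9)
D = (-58/5, -143/5)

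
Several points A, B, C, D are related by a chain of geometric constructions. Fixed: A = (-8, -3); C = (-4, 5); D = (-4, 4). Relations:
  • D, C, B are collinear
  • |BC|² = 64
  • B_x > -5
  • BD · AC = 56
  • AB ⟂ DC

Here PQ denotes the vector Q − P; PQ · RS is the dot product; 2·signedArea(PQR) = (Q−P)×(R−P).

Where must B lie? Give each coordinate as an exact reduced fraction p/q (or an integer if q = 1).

1. B_x = -4  [D, C, B are collinear ∩ AB ⟂ DC]
2. B_y = -3  [D, C, B are collinear ∩ AB ⟂ DC]
   → B = (-4, -3)

B = (-4, -3)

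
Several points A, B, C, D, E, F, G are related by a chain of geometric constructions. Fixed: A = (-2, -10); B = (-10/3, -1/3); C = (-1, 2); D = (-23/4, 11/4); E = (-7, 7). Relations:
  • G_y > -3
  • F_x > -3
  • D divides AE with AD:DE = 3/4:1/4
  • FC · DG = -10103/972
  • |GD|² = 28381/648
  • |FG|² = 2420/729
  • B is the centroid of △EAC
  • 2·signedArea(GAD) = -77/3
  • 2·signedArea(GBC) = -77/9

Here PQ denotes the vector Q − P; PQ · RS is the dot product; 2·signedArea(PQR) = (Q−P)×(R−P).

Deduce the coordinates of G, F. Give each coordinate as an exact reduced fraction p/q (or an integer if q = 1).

F = (-79/27, -31/27)
G = (-19/9, -25/9)

1. G_x = -19/9  [2·signedArea(GAD) = -77/3 ∩ 2·signedArea(GBC) = -77/9]
2. G_y = -25/9  [2·signedArea(GAD) = -77/3 ∩ 2·signedArea(GBC) = -77/9]
   → G = (-19/9, -25/9)
3. F_x = -79/27  [line -131/36·x + 199/36·y + -1045/243 = 0 ∩ |FG|² = 2420/729]
4. F_y = -31/27  [line -131/36·x + 199/36·y + -1045/243 = 0 ∩ |FG|² = 2420/729]
   → F = (-79/27, -31/27)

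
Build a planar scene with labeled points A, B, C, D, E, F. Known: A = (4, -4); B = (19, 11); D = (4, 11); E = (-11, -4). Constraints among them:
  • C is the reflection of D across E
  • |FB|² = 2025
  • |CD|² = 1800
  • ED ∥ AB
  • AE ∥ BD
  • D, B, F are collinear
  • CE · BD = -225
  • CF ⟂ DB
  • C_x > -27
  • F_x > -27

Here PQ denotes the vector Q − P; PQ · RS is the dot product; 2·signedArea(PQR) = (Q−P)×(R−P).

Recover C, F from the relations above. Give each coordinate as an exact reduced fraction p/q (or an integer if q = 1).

1. C_x = -26  [C is the reflection of D across E]
2. C_y = -19  [C is the reflection of D across E]
   → C = (-26, -19)
3. F_x = -26  [D, B, F are collinear ∩ CF ⟂ DB]
4. F_y = 11  [D, B, F are collinear ∩ CF ⟂ DB]
   → F = (-26, 11)

C = (-26, -19)
F = (-26, 11)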